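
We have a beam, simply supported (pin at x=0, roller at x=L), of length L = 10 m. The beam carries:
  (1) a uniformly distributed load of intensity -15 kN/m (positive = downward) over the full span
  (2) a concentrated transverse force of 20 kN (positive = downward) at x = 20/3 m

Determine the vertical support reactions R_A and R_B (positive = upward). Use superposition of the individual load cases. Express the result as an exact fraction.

Load 1 — uniform load w=-15 kN/m over full span:
  R_A = wL/2 = (-15)·10/2 = -75 kN
  R_B = wL/2 = (-15)·10/2 = -75 kN
Load 2 — point force P=20 kN at a=20/3 m (b=L-a=10/3):
  R_A = Pb/L = 20·(10/3)/10 = 20/3 kN
  R_B = Pa/L = 20·(20/3)/10 = 40/3 kN
Superposition: R_A = -205/3 kN, R_B = -185/3 kN

R_A = -205/3 kN, R_B = -185/3 kN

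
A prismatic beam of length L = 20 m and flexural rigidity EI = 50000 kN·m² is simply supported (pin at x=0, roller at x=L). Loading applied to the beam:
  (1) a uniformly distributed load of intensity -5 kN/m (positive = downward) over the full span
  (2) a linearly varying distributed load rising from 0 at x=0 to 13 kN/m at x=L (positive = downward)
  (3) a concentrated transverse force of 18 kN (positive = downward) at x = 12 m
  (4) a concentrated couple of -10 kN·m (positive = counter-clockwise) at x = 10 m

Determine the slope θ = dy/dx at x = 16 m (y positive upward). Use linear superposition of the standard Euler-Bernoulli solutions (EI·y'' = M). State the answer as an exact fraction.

θ(16) = 36371/2250000 rad

Load 1 — uniform load w=-5 kN/m over full span:
  θ_1 = -w(L³-6Lx²+4x³)/(24EI) = -(-5)·(20³-6·20·16²+4·16³)/(24·50000) = -33/1250 rad
Load 2 — triangular load w₀=13 kN/m (0→w₀ over full span):
  θ_2 = -w₀(7L⁴-30L²x²+15x⁴)/(360LEI) = -13·(7·20⁴-30·20²·16²+15·16⁴)/(360·20·50000) = 9841/281250 rad
Load 3 — point force P=18 kN at a=12 m (b=L-a=8):
  θ_3 = -Pa(2L²-6Lx+3x²+a²)/(6LEI)  [x>a] = -18·12·(2·20²-6·20·16+3·16²+12²)/(6·20·50000) = 117/15625 rad
Load 4 — applied couple M₀=-10 kN·m at a=10 m (b=L-a=10):
  θ_4 = (M₀x²/(2L)-M₀(x-a)+C₁)/EI  [x>a] with C₁=M₀(3b²-L²)/(6L)=25/3 = ((-10)·16²/(2·20)-(-10)·(16-10)+(25/3))/50000 = 13/150000 rad
Superposition: θ = Σ θ_i = 36371/2250000 rad ≈ 0.016165 rad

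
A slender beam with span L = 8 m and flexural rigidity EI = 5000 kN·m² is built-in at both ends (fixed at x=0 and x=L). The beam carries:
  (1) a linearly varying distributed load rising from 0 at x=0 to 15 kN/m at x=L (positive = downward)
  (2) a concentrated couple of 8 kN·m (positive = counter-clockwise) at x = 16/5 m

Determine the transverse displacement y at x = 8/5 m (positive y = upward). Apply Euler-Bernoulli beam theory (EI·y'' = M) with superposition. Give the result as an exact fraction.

y(8/5) = -2272/390625 m

Load 1 — triangular load w₀=15 kN/m (0→w₀ over full span):
  y_1 = -w₀x²(L-x)²(x+2L)/(120LEI) = -15·(8/5)²·(8-(8/5))²·((8/5)+2·8)/(120·8·5000) = -11264/1953125 m
Load 2 — applied couple M₀=8 kN·m at a=16/5 m (b=L-a=24/5):
  y_2 = (R_Ax³/6 - M_Ax²/2)/EI  [x≤a] with R_A=36/25, M_A=24/25 = ((36/25)·(8/5)³/6 - (24/25)·(8/5)²/2)/5000 = -96/1953125 m
Superposition: y = Σ y_i = -2272/390625 m ≈ -0.005816 m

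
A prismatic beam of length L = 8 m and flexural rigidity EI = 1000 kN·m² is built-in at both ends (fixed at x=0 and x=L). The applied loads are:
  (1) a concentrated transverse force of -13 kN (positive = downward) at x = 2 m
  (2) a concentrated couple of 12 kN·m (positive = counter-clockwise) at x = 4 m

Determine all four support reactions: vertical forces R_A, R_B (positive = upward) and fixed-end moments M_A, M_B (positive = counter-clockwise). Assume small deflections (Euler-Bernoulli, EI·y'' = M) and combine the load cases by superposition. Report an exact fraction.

R_A = -279/32 kN, M_A = -93/8 kN·m, R_B = -137/32 kN, M_B = 63/8 kN·m

Load 1 — point force P=-13 kN at a=2 m (b=L-a=6):
  R_A = Pb²(3a+b)/L³ = (-13)·6²·(3·2+6)/8³ = -351/32 kN
  M_A = Pab²/L² = (-13)·2·6²/8² = -117/8 kN·m
  R_B = Pa²(a+3b)/L³ = (-13)·2²·(2+3·6)/8³ = -65/32 kN
  M_B = -Pa²b/L² = -(-13)·2²·6/8² = 39/8 kN·m
Load 2 — applied couple M₀=12 kN·m at a=4 m (b=L-a=4):
  R_A = 6M₀ab/L³ = 6·12·4·4/8³ = 9/4 kN
  M_A = M₀b(2a-b)/L² = 12·4·(2·4-4)/8² = 3 kN·m
  R_B = -6M₀ab/L³ = -6·12·4·4/8³ = -9/4 kN
  M_B = M₀a(2b-a)/L² = 12·4·(2·4-4)/8² = 3 kN·m
Superposition: R_A = -279/32 kN, M_A = -93/8 kN·m, R_B = -137/32 kN, M_B = 63/8 kN·m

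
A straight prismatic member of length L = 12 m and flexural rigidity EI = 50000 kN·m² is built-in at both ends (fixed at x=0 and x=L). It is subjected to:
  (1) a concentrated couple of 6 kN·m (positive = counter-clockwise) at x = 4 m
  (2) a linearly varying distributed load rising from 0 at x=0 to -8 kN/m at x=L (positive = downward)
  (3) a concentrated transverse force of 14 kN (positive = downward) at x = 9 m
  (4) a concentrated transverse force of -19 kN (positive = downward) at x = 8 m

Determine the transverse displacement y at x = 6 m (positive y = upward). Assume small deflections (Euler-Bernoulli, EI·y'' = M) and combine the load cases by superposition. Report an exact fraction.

Load 1 — applied couple M₀=6 kN·m at a=4 m (b=L-a=8):
  y_1 = (R_Ax³/6 - M_Ax²/2 - M₀(x-a)²/2)/EI  [x>a] with R_A=2/3, M_A=0 = ((2/3)·6³/6 - 0·6²/2 - 6·(6-4)²/2)/50000 = 3/12500 m
Load 2 — triangular load w₀=-8 kN/m (0→w₀ over full span):
  y_2 = -w₀x²(L-x)²(x+2L)/(120LEI) = -(-8)·6²·(12-6)²·(6+2·12)/(120·12·50000) = 27/6250 m
Load 3 — point force P=14 kN at a=9 m (b=L-a=3):
  y_3 = -Pb²x²(3aL-(3a+b)x)/(6L³EI)  [x≤a] = -14·3²·6²·(3·9·12-(3·9+3)·6)/(6·12³·50000) = -63/50000 m
Load 4 — point force P=-19 kN at a=8 m (b=L-a=4):
  y_4 = -Pb²x²(3aL-(3a+b)x)/(6L³EI)  [x≤a] = -(-19)·4²·6²·(3·8·12-(3·8+4)·6)/(6·12³·50000) = 19/7500 m
Superposition: y = Σ y_i = 7/1200 m ≈ 0.005833 m

y(6) = 7/1200 m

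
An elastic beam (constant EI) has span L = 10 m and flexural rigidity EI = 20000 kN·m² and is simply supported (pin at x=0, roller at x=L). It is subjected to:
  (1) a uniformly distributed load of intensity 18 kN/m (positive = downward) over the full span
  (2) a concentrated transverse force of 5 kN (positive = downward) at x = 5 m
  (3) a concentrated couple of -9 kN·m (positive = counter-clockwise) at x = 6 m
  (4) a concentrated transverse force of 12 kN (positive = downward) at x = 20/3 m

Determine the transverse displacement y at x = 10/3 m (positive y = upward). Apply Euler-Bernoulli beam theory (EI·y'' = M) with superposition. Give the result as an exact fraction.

Load 1 — uniform load w=18 kN/m over full span:
  y_1 = -wx(L³-2Lx²+x³)/(24EI) = -18·(10/3)·(10³-2·10·(10/3)²+(10/3)³)/(24·20000) = -11/108 m
Load 2 — point force P=5 kN at a=5 m (b=L-a=5):
  y_2 = -Pbx(L²-b²-x²)/(6LEI)  [x≤a] = -5·5·(10/3)·(10²-5²-(10/3)²)/(6·10·20000) = -23/5184 m
Load 3 — applied couple M₀=-9 kN·m at a=6 m (b=L-a=4):
  y_3 = (M₀x³/(6L)+C₁x)/EI  [x≤a] with C₁=M₀(3b²-L²)/(6L)=39/5 = ((-9)·(10/3)³/(6·10)+(39/5)·(10/3))/20000 = 23/22500 m
Load 4 — point force P=12 kN at a=20/3 m (b=L-a=10/3):
  y_4 = -Pbx(L²-b²-x²)/(6LEI)  [x≤a] = -12·(10/3)·(10/3)·(10²-(10/3)²-(10/3)²)/(6·10·20000) = -7/810 m
Superposition: y = Σ y_i = -13669/120000 m ≈ -0.113908 m

y(10/3) = -13669/120000 m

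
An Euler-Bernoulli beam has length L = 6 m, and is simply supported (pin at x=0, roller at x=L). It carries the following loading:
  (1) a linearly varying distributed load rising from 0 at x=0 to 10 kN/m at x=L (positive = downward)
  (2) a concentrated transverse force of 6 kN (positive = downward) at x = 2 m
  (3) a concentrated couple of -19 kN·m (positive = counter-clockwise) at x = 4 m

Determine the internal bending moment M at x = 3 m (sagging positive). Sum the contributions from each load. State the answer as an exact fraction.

Load 1 — triangular load w₀=10 kN/m (0→w₀ over full span):
  M_1 = w₀Lx/6 - w₀x³/(6L) = 10·6·3/6 - 10·3³/(6·6) = 45/2 kN·m
Load 2 — point force P=6 kN at a=2 m (b=L-a=4):
  M_2 = Pa(L-x)/L  [x>a] = 6·2·(6-3)/6 = 6 kN·m
Load 3 — applied couple M₀=-19 kN·m at a=4 m (b=L-a=2):
  M_3 = M₀x/L  [x≤a] = (-19)·3/6 = -19/2 kN·m
Superposition: M = Σ M_i = 19 kN·m ≈ 19.000000 kN·m

M(3) = 19 kN·m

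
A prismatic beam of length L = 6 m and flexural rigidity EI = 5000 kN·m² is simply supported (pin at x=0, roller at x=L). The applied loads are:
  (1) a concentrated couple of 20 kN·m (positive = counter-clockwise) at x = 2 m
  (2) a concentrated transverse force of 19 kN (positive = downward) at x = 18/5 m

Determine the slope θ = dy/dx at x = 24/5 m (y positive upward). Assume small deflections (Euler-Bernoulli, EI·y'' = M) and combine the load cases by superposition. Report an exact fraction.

Load 1 — applied couple M₀=20 kN·m at a=2 m (b=L-a=4):
  θ_1 = (M₀x²/(2L)-M₀(x-a)+C₁)/EI  [x>a] with C₁=M₀(3b²-L²)/(6L)=20/3 = (20·(24/5)²/(2·6)-20·((24/5)-2)+(20/3))/5000 = -41/18750 rad
Load 2 — point force P=19 kN at a=18/5 m (b=L-a=12/5):
  θ_2 = -Pa(2L²-6Lx+3x²+a²)/(6LEI)  [x>a] = -19·(18/5)·(2·6²-6·6·(24/5)+3·(24/5)²+(18/5)²)/(6·6·5000) = 2223/312500 rad
Superposition: θ = Σ θ_i = 4619/937500 rad ≈ 0.004927 rad

θ(24/5) = 4619/937500 rad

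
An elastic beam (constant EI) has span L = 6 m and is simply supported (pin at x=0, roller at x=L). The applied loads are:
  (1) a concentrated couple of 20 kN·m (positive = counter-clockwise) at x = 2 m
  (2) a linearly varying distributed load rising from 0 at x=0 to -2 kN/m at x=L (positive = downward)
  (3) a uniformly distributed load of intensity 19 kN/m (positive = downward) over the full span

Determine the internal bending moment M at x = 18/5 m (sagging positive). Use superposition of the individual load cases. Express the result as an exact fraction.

M(18/5) = 8684/125 kN·m

Load 1 — applied couple M₀=20 kN·m at a=2 m (b=L-a=4):
  M_1 = M₀x/L - M₀  [x>a] = 20·(18/5)/6 - 20 = -8 kN·m
Load 2 — triangular load w₀=-2 kN/m (0→w₀ over full span):
  M_2 = w₀Lx/6 - w₀x³/(6L) = (-2)·6·(18/5)/6 - (-2)·(18/5)³/(6·6) = -576/125 kN·m
Load 3 — uniform load w=19 kN/m over full span:
  M_3 = wx(L-x)/2 = 19·(18/5)·(6-(18/5))/2 = 2052/25 kN·m
Superposition: M = Σ M_i = 8684/125 kN·m ≈ 69.472000 kN·m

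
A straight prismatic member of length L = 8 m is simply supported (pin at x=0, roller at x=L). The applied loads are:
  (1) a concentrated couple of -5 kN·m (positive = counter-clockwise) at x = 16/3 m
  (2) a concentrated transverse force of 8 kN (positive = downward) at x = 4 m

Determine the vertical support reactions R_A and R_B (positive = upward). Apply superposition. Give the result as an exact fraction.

R_A = 27/8 kN, R_B = 37/8 kN

Load 1 — applied couple M₀=-5 kN·m at a=16/3 m (b=L-a=8/3):
  R_A = M₀/L = (-5)/8 = -5/8 kN
  R_B = -M₀/L = -(-5)/8 = 5/8 kN
Load 2 — point force P=8 kN at a=4 m (b=L-a=4):
  R_A = Pb/L = 8·4/8 = 4 kN
  R_B = Pa/L = 8·4/8 = 4 kN
Superposition: R_A = 27/8 kN, R_B = 37/8 kN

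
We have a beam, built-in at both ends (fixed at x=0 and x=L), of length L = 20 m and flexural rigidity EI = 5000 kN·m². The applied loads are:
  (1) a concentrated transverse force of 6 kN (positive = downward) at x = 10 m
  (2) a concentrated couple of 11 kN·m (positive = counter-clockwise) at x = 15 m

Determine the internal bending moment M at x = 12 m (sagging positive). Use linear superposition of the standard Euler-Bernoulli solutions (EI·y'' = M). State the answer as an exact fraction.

M(12) = 1039/80 kN·m

Load 1 — point force P=6 kN at a=10 m (b=L-a=10):
  M_1 = Pa²(a+3b)(L-x)/L³ - Pa²b/L²  [x>a] = 6·10²·(10+3·10)·(20-12)/20³ - 6·10²·10/20² = 9 kN·m
Load 2 — applied couple M₀=11 kN·m at a=15 m (b=L-a=5):
  M_2 = R_Ax - M_A  [x≤a] with R_A=99/160, M_A=55/16 = (99/160)·12 - (55/16) = 319/80 kN·m
Superposition: M = Σ M_i = 1039/80 kN·m ≈ 12.987500 kN·m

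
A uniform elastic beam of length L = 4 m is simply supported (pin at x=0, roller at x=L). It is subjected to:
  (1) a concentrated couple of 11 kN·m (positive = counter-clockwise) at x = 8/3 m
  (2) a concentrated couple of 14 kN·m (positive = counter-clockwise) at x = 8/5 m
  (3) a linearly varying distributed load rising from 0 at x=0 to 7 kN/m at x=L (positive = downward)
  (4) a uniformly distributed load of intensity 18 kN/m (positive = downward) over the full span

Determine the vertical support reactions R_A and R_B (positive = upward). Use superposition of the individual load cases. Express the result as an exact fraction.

Load 1 — applied couple M₀=11 kN·m at a=8/3 m (b=L-a=4/3):
  R_A = M₀/L = 11/4 kN
  R_B = -M₀/L = -11/4 kN
Load 2 — applied couple M₀=14 kN·m at a=8/5 m (b=L-a=12/5):
  R_A = M₀/L = 14/4 = 7/2 kN
  R_B = -M₀/L = -14/4 = -7/2 kN
Load 3 — triangular load w₀=7 kN/m (0→w₀ over full span):
  R_A = w₀L/6 = 7·4/6 = 14/3 kN
  R_B = w₀L/3 = 7·4/3 = 28/3 kN
Load 4 — uniform load w=18 kN/m over full span:
  R_A = wL/2 = 18·4/2 = 36 kN
  R_B = wL/2 = 18·4/2 = 36 kN
Superposition: R_A = 563/12 kN, R_B = 469/12 kN

R_A = 563/12 kN, R_B = 469/12 kN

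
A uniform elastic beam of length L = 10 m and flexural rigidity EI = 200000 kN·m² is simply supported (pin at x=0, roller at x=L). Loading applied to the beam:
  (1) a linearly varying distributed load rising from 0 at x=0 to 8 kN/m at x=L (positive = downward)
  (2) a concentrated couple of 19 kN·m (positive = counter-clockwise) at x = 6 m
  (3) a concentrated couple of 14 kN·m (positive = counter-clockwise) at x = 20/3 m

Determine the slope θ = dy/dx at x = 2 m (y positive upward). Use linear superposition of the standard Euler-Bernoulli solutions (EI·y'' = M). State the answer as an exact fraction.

Load 1 — triangular load w₀=8 kN/m (0→w₀ over full span):
  θ_1 = -w₀(7L⁴-30L²x²+15x⁴)/(360LEI) = -8·(7·10⁴-30·10²·2²+15·2⁴)/(360·10·200000) = -91/140625 rad
Load 2 — applied couple M₀=19 kN·m at a=6 m (b=L-a=4):
  θ_2 = (M₀x²/(2L)+C₁)/EI  [x≤a] with C₁=M₀(3b²-L²)/(6L)=-247/15 = (19·2²/(2·10)+(-247/15))/200000 = -19/300000 rad
Load 3 — applied couple M₀=14 kN·m at a=20/3 m (b=L-a=10/3):
  θ_3 = (M₀x²/(2L)+C₁)/EI  [x≤a] with C₁=M₀(3b²-L²)/(6L)=-140/9 = (14·2²/(2·10)+(-140/9))/200000 = -287/4500000 rad
Superposition: θ = Σ θ_i = -871/1125000 rad ≈ -0.000774 rad

θ(2) = -871/1125000 rad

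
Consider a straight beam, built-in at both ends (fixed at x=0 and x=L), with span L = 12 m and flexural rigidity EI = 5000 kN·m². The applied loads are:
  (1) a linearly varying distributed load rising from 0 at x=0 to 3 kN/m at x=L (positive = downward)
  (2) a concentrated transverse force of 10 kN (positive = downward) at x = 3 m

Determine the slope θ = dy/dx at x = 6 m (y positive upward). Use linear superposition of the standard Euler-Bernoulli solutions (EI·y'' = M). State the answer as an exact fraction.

θ(6) = 117/200000 rad

Load 1 — triangular load w₀=3 kN/m (0→w₀ over full span):
  θ_1 = -w₀(2x(L-x)(L-2x)(x+2L)+x²(L-x)²)/(120LEI) = -3·(2·6·(12-6)·(12-2·6)·(6+2·12)+6²·(12-6)²)/(120·12·5000) = -27/50000 rad
Load 2 — point force P=10 kN at a=3 m (b=L-a=9):
  θ_2 = Pa²(L-x)(2bL-(3b+a)(L-x))/(2L³EI)  [x>a] = 10·3²·(12-6)·(2·9·12-(3·9+3)·(12-6))/(2·12³·5000) = 9/8000 rad
Superposition: θ = Σ θ_i = 117/200000 rad ≈ 0.000585 rad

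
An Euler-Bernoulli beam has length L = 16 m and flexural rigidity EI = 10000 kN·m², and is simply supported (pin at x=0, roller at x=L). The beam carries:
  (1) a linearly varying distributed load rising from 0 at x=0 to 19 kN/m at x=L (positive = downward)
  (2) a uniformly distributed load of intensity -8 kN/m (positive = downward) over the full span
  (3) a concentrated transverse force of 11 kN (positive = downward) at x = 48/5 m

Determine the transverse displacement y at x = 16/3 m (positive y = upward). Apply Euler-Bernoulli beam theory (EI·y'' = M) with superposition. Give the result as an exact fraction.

y(16/3) = -9276416/56953125 m

Load 1 — triangular load w₀=19 kN/m (0→w₀ over full span):
  y_1 = -w₀x(7L⁴-10L²x²+3x⁴)/(360LEI) = -19·(16/3)·(7·16⁴-10·16²·(16/3)²+3·(16/3)⁴)/(360·16·10000) = -311296/455625 m
Load 2 — uniform load w=-8 kN/m over full span:
  y_2 = -wx(L³-2Lx²+x³)/(24EI) = -(-8)·(16/3)·(16³-2·16·(16/3)²+(16/3)³)/(24·10000) = 90112/151875 m
Load 3 — point force P=11 kN at a=48/5 m (b=L-a=32/5):
  y_3 = -Pbx(L²-b²-x²)/(6LEI)  [x≤a] = -11·(32/5)·(16/3)·(16²-(32/5)²-(16/3)²)/(6·16·10000) = -461824/6328125 m
Superposition: y = Σ y_i = -9276416/56953125 m ≈ -0.162878 m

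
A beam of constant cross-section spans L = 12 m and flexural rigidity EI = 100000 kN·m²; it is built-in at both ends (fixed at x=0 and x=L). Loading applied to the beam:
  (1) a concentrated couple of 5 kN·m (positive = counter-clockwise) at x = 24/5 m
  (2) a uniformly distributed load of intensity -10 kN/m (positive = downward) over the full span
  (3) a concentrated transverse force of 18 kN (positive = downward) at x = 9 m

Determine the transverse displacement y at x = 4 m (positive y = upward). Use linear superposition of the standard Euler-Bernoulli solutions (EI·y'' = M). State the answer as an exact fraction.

Load 1 — applied couple M₀=5 kN·m at a=24/5 m (b=L-a=36/5):
  y_1 = (R_Ax³/6 - M_Ax²/2)/EI  [x≤a] with R_A=3/5, M_A=3/5 = ((3/5)·4³/6 - (3/5)·4²/2)/100000 = 1/62500 m
Load 2 — uniform load w=-10 kN/m over full span:
  y_2 = -wx²(L-x)²/(24EI) = -(-10)·4²·(12-4)²/(24·100000) = 8/1875 m
Load 3 — point force P=18 kN at a=9 m (b=L-a=3):
  y_3 = -Pb²x²(3aL-(3a+b)x)/(6L³EI)  [x≤a] = -18·3²·4²·(3·9·12-(3·9+3)·4)/(6·12³·100000) = -51/100000 m
Superposition: y = Σ y_i = 5659/1500000 m ≈ 0.003773 m

y(4) = 5659/1500000 m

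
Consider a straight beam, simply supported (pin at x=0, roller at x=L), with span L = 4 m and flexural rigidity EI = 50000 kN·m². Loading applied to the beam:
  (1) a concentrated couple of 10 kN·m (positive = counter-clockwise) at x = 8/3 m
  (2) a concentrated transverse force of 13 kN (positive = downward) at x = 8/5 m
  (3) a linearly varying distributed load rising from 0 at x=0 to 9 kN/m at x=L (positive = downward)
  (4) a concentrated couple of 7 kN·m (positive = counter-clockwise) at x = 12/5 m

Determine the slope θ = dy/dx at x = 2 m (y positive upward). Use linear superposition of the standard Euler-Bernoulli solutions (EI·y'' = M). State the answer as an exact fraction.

Load 1 — applied couple M₀=10 kN·m at a=8/3 m (b=L-a=4/3):
  θ_1 = (M₀x²/(2L)+C₁)/EI  [x≤a] with C₁=M₀(3b²-L²)/(6L)=-40/9 = (10·2²/(2·4)+(-40/9))/50000 = 1/90000 rad
Load 2 — point force P=13 kN at a=8/5 m (b=L-a=12/5):
  θ_2 = -Pa(2L²-6Lx+3x²+a²)/(6LEI)  [x>a] = -13·(8/5)·(2·4²-6·4·2+3·2²+(8/5)²)/(6·4·50000) = 39/1562500 rad
Load 3 — triangular load w₀=9 kN/m (0→w₀ over full span):
  θ_3 = -w₀(7L⁴-30L²x²+15x⁴)/(360LEI) = -9·(7·4⁴-30·4²·2²+15·2⁴)/(360·4·50000) = -7/500000 rad
Load 4 — applied couple M₀=7 kN·m at a=12/5 m (b=L-a=8/5):
  θ_4 = (M₀x²/(2L)+C₁)/EI  [x≤a] with C₁=M₀(3b²-L²)/(6L)=-182/75 = (7·2²/(2·4)+(-182/75))/50000 = 161/7500000 rad
Superposition: θ = Σ θ_i = 2449/56250000 rad ≈ 0.000044 rad

θ(2) = 2449/56250000 rad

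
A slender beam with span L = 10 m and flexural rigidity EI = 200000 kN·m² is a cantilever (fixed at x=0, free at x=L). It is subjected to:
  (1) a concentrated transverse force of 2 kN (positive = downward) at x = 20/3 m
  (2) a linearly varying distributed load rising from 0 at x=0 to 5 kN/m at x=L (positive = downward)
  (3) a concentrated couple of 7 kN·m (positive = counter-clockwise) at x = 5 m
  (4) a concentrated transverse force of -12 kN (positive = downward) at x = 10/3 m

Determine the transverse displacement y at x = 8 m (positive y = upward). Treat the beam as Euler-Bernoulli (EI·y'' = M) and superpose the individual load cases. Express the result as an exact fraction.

y(8) = -2382667/162000000 m

Load 1 — point force P=2 kN at a=20/3 m (b=L-a=10/3):
  y_1 = -Pa²(3x-a)/(6EI)  [x>a] = -2·(20/3)²·(3·8-(20/3))/(6·200000) = -13/10125 m
Load 2 — triangular load w₀=5 kN/m (0→w₀ over full span):
  y_2 = (w₀Lx³/12-w₀L²x²/6-w₀x⁵/(120L))/EI = (5·10·8³/12-5·10²·8²/6-5·8⁵/(120·10))/200000 = -782/46875 m
Load 3 — applied couple M₀=7 kN·m at a=5 m (b=L-a=5):
  y_3 = M₀a(2x-a)/(2EI)  [x>a] = 7·5·(2·8-5)/(2·200000) = 77/80000 m
Load 4 — point force P=-12 kN at a=10/3 m (b=L-a=20/3):
  y_4 = -Pa²(3x-a)/(6EI)  [x>a] = -(-12)·(10/3)²·(3·8-(10/3))/(6·200000) = 31/13500 m
Superposition: y = Σ y_i = -2382667/162000000 m ≈ -0.014708 m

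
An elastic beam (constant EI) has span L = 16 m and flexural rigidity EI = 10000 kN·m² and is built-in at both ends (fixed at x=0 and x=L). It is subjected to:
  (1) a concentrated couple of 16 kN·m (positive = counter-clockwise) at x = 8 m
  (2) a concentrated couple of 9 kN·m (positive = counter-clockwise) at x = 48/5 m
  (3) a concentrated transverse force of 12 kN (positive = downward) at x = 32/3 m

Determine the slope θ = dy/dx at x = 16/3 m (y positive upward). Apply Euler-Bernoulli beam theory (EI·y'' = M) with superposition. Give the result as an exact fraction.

Load 1 — applied couple M₀=16 kN·m at a=8 m (b=L-a=8):
  θ_1 = (R_Ax²/2 - M_Ax)/EI  [x≤a] with R_A=3/2, M_A=4 = ((3/2)·(16/3)²/2 - 4·(16/3))/10000 = 0 rad
Load 2 — applied couple M₀=9 kN·m at a=48/5 m (b=L-a=32/5):
  θ_2 = (R_Ax²/2 - M_Ax)/EI  [x≤a] with R_A=81/100, M_A=72/25 = ((81/100)·(16/3)²/2 - (72/25)·(16/3))/10000 = -6/15625 rad
Load 3 — point force P=12 kN at a=32/3 m (b=L-a=16/3):
  θ_3 = -Pb²x(2aL-(3a+b)x)/(2L³EI)  [x≤a] = -12·(16/3)²·(16/3)·(2·(32/3)·16-(3·(32/3)+(16/3))·(16/3))/(2·16³·10000) = -32/10125 rad
Superposition: θ = Σ θ_i = -4486/1265625 rad ≈ -0.003544 rad

θ(16/3) = -4486/1265625 rad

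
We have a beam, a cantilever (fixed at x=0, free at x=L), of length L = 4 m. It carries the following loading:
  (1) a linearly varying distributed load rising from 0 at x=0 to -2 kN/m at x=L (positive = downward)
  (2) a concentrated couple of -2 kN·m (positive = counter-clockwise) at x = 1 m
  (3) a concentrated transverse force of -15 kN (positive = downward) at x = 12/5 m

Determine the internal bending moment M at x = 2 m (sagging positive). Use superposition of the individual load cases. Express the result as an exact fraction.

M(2) = 28/3 kN·m

Load 1 — triangular load w₀=-2 kN/m (0→w₀ over full span):
  M_1 = w₀Lx/2 - w₀L²/3 - w₀x³/(6L) = (-2)·4·2/2 - (-2)·4²/3 - (-2)·2³/(6·4) = 10/3 kN·m
Load 2 — applied couple M₀=-2 kN·m at a=1 m (b=L-a=3):
  M_2 = 0  [x>a] = 0 kN·m
Load 3 — point force P=-15 kN at a=12/5 m (b=L-a=8/5):
  M_3 = -P(a-x)  [x≤a] = -(-15)·((12/5)-2) = 6 kN·m
Superposition: M = Σ M_i = 28/3 kN·m ≈ 9.333333 kN·m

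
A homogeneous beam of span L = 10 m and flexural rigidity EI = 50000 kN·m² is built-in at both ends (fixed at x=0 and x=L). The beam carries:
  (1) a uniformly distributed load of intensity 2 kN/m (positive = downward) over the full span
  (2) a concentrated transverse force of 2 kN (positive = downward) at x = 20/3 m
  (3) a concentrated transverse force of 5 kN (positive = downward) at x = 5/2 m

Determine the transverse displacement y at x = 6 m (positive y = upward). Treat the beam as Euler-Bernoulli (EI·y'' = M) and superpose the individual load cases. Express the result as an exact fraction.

y(6) = -797/600000 m

Load 1 — uniform load w=2 kN/m over full span:
  y_1 = -wx²(L-x)²/(24EI) = -2·6²·(10-6)²/(24·50000) = -3/3125 m
Load 2 — point force P=2 kN at a=20/3 m (b=L-a=10/3):
  y_2 = -Pb²x²(3aL-(3a+b)x)/(6L³EI)  [x≤a] = -2·(10/3)²·6²·(3·(20/3)·10-(3·(20/3)+(10/3))·6)/(6·10³·50000) = -1/6250 m
Load 3 — point force P=5 kN at a=5/2 m (b=L-a=15/2):
  y_3 = -Pa²(L-x)²(3bL-(3b+a)(L-x))/(6L³EI)  [x>a] = -5·(5/2)²·(10-6)²·(3·(15/2)·10-(3·(15/2)+(5/2))·(10-6))/(6·10³·50000) = -1/4800 m
Superposition: y = Σ y_i = -797/600000 m ≈ -0.001328 m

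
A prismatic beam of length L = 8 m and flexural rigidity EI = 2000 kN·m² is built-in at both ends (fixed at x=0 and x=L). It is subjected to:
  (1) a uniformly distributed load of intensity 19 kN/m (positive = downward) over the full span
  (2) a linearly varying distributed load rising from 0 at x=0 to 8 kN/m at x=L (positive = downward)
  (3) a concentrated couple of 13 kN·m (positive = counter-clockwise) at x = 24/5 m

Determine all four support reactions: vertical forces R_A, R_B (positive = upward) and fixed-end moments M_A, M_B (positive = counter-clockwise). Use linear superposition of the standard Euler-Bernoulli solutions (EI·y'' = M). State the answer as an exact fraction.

R_A = 4397/50 kN, M_A = 3064/25 kN·m, R_B = 4803/50 kN, M_B = -9403/75 kN·m

Load 1 — uniform load w=19 kN/m over full span:
  R_A = wL/2 = 19·8/2 = 76 kN
  M_A = wL²/12 = 19·8²/12 = 304/3 kN·m
  R_B = wL/2 = 19·8/2 = 76 kN
  M_B = -wL²/12 = -19·8²/12 = -304/3 kN·m
Load 2 — triangular load w₀=8 kN/m (0→w₀ over full span):
  R_A = 3w₀L/20 = 3·8·8/20 = 48/5 kN
  M_A = w₀L²/30 = 8·8²/30 = 256/15 kN·m
  R_B = 7w₀L/20 = 7·8·8/20 = 112/5 kN
  M_B = -w₀L²/20 = -8·8²/20 = -128/5 kN·m
Load 3 — applied couple M₀=13 kN·m at a=24/5 m (b=L-a=16/5):
  R_A = 6M₀ab/L³ = 6·13·(24/5)·(16/5)/8³ = 117/50 kN
  M_A = M₀b(2a-b)/L² = 13·(16/5)·(2·(24/5)-(16/5))/8² = 104/25 kN·m
  R_B = -6M₀ab/L³ = -6·13·(24/5)·(16/5)/8³ = -117/50 kN
  M_B = M₀a(2b-a)/L² = 13·(24/5)·(2·(16/5)-(24/5))/8² = 39/25 kN·m
Superposition: R_A = 4397/50 kN, M_A = 3064/25 kN·m, R_B = 4803/50 kN, M_B = -9403/75 kN·m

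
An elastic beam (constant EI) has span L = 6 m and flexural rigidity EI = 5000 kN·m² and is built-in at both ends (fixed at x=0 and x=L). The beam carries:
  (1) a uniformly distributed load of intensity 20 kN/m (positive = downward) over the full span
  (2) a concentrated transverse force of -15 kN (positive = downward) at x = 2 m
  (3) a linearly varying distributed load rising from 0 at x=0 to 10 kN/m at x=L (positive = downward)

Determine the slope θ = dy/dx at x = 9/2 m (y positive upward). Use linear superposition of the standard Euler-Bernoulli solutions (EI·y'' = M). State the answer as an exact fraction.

Load 1 — uniform load w=20 kN/m over full span:
  θ_1 = -wx(L-x)(L-2x)/(12EI) = -20·(9/2)·(6-(9/2))·(6-2·(9/2))/(12·5000) = 27/4000 rad
Load 2 — point force P=-15 kN at a=2 m (b=L-a=4):
  θ_2 = Pa²(L-x)(2bL-(3b+a)(L-x))/(2L³EI)  [x>a] = (-15)·2²·(6-(9/2))·(2·4·6-(3·4+2)·(6-(9/2)))/(2·6³·5000) = -9/8000 rad
Load 3 — triangular load w₀=10 kN/m (0→w₀ over full span):
  θ_3 = -w₀(2x(L-x)(L-2x)(x+2L)+x²(L-x)²)/(120LEI) = -10·(2·(9/2)·(6-(9/2))·(6-2·(9/2))·((9/2)+2·6)+(9/2)²·(6-(9/2))²)/(120·6·5000) = 1107/640000 rad
Superposition: θ = Σ θ_i = 4707/640000 rad ≈ 0.007355 rad

θ(9/2) = 4707/640000 rad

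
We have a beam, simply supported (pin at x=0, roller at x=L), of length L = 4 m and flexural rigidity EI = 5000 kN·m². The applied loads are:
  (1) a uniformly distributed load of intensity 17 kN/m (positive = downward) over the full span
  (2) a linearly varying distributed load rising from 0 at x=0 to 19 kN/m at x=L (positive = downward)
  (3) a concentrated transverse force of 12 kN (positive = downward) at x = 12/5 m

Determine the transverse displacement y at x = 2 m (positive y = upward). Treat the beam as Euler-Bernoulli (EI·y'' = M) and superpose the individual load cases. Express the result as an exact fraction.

Load 1 — uniform load w=17 kN/m over full span:
  y_1 = -wx(L³-2Lx²+x³)/(24EI) = -17·2·(4³-2·4·2²+2³)/(24·5000) = -17/1500 m
Load 2 — triangular load w₀=19 kN/m (0→w₀ over full span):
  y_2 = -w₀x(7L⁴-10L²x²+3x⁴)/(360LEI) = -19·2·(7·4⁴-10·4²·2²+3·2⁴)/(360·4·5000) = -19/3000 m
Load 3 — point force P=12 kN at a=12/5 m (b=L-a=8/5):
  y_3 = -Pbx(L²-b²-x²)/(6LEI)  [x≤a] = -12·(8/5)·2·(4²-(8/5)²-2²)/(6·4·5000) = -236/78125 m
Superposition: y = Σ y_i = -38789/1875000 m ≈ -0.020687 m

y(2) = -38789/1875000 m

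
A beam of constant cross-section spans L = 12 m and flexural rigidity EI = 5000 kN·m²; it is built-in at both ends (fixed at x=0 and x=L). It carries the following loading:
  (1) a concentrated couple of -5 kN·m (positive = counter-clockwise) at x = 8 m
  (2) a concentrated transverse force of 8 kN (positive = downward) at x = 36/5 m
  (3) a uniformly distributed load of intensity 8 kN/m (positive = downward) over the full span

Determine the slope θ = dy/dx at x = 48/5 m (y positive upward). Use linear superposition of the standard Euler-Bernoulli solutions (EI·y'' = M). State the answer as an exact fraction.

θ(48/5) = 49703/1953125 rad

Load 1 — applied couple M₀=-5 kN·m at a=8 m (b=L-a=4):
  θ_1 = (R_Ax²/2 - M_Ax - M₀(x-a))/EI  [x>a] with R_A=-5/9, M_A=-5/3 = ((-5/9)·(48/5)²/2 - (-5/3)·(48/5) - (-5)·((48/5)-8))/5000 = -1/3125 rad
Load 2 — point force P=8 kN at a=36/5 m (b=L-a=24/5):
  θ_2 = Pa²(L-x)(2bL-(3b+a)(L-x))/(2L³EI)  [x>a] = 8·(36/5)²·(12-(48/5))·(2·(24/5)·12-(3·(24/5)+(36/5))·(12-(48/5)))/(2·12³·5000) = 7128/1953125 rad
Load 3 — uniform load w=8 kN/m over full span:
  θ_3 = -wx(L-x)(L-2x)/(12EI) = -8·(48/5)·(12-(48/5))·(12-2·(48/5))/(12·5000) = 1728/78125 rad
Superposition: θ = Σ θ_i = 49703/1953125 rad ≈ 0.025448 rad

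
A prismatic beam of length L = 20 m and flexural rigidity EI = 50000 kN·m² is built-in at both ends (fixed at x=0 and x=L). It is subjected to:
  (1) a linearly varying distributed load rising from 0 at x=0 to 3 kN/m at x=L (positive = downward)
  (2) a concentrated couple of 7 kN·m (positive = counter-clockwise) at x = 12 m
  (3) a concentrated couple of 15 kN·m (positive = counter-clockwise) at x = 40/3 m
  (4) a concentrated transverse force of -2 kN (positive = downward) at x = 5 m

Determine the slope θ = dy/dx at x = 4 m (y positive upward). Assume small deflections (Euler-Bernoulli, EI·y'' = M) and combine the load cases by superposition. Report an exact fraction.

Load 1 — triangular load w₀=3 kN/m (0→w₀ over full span):
  θ_1 = -w₀(2x(L-x)(L-2x)(x+2L)+x²(L-x)²)/(120LEI) = -3·(2·4·(20-4)·(20-2·4)·(4+2·20)+4²·(20-4)²)/(120·20·50000) = -28/15625 rad
Load 2 — applied couple M₀=7 kN·m at a=12 m (b=L-a=8):
  θ_2 = (R_Ax²/2 - M_Ax)/EI  [x≤a] with R_A=63/125, M_A=56/25 = ((63/125)·4²/2 - (56/25)·4)/50000 = -77/781250 rad
Load 3 — applied couple M₀=15 kN·m at a=40/3 m (b=L-a=20/3):
  θ_3 = (R_Ax²/2 - M_Ax)/EI  [x≤a] with R_A=1, M_A=5 = (1·4²/2 - 5·4)/50000 = -3/12500 rad
Load 4 — point force P=-2 kN at a=5 m (b=L-a=15):
  θ_4 = -Pb²x(2aL-(3a+b)x)/(2L³EI)  [x≤a] = -(-2)·15²·4·(2·5·20-(3·5+15)·4)/(2·20³·50000) = 9/50000 rad
Superposition: θ = Σ θ_i = -12191/6250000 rad ≈ -0.001951 rad

θ(4) = -12191/6250000 rad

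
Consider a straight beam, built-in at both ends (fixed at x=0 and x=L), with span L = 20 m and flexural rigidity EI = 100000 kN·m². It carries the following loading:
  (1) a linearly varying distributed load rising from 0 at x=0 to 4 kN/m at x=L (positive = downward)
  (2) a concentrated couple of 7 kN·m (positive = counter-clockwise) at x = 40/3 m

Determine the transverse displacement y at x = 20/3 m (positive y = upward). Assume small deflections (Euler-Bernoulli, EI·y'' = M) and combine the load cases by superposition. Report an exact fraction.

Load 1 — triangular load w₀=4 kN/m (0→w₀ over full span):
  y_1 = -w₀x²(L-x)²(x+2L)/(120LEI) = -4·(20/3)²·(20-(20/3))²·((20/3)+2·20)/(120·20·100000) = -112/18225 m
Load 2 — applied couple M₀=7 kN·m at a=40/3 m (b=L-a=20/3):
  y_2 = (R_Ax³/6 - M_Ax²/2)/EI  [x≤a] with R_A=7/15, M_A=7/3 = ((7/15)·(20/3)³/6 - (7/3)·(20/3)²/2)/100000 = -7/24300 m
Superposition: y = Σ y_i = -469/72900 m ≈ -0.006433 m

y(20/3) = -469/72900 m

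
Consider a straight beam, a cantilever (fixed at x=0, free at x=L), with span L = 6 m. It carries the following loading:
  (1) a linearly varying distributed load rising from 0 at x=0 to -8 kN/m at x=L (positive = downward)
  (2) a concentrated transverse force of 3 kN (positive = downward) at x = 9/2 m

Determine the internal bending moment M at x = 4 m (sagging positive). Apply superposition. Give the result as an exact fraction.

Load 1 — triangular load w₀=-8 kN/m (0→w₀ over full span):
  M_1 = w₀Lx/2 - w₀L²/3 - w₀x³/(6L) = (-8)·6·4/2 - (-8)·6²/3 - (-8)·4³/(6·6) = 128/9 kN·m
Load 2 — point force P=3 kN at a=9/2 m (b=L-a=3/2):
  M_2 = -P(a-x)  [x≤a] = -3·((9/2)-4) = -3/2 kN·m
Superposition: M = Σ M_i = 229/18 kN·m ≈ 12.722222 kN·m

M(4) = 229/18 kN·m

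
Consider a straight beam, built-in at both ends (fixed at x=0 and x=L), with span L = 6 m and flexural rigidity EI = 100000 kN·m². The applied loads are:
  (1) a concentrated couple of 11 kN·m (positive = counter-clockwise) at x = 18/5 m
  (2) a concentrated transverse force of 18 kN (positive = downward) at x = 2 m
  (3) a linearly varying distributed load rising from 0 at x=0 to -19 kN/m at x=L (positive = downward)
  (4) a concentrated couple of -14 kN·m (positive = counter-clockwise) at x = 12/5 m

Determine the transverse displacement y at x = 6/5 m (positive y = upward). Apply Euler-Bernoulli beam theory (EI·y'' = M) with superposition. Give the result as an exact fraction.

Load 1 — applied couple M₀=11 kN·m at a=18/5 m (b=L-a=12/5):
  y_1 = (R_Ax³/6 - M_Ax²/2)/EI  [x≤a] with R_A=66/25, M_A=88/25 = ((66/25)·(6/5)³/6 - (88/25)·(6/5)²/2)/100000 = -693/39062500 m
Load 2 — point force P=18 kN at a=2 m (b=L-a=4):
  y_2 = -Pb²x²(3aL-(3a+b)x)/(6L³EI)  [x≤a] = -18·4²·(6/5)²·(3·2·6-(3·2+4)·(6/5))/(6·6³·100000) = -6/78125 m
Load 3 — triangular load w₀=-19 kN/m (0→w₀ over full span):
  y_3 = -w₀x²(L-x)²(x+2L)/(120LEI) = -(-19)·(6/5)²·(6-(6/5))²·((6/5)+2·6)/(120·6·100000) = 5643/48828125 m
Load 4 — applied couple M₀=-14 kN·m at a=12/5 m (b=L-a=18/5):
  y_4 = (R_Ax³/6 - M_Ax²/2)/EI  [x≤a] with R_A=-84/25, M_A=-42/25 = ((-84/25)·(6/5)³/6 - (-42/25)·(6/5)²/2)/100000 = 189/78125000 m
Superposition: y = Σ y_i = 9159/390625000 m ≈ 0.000023 m

y(6/5) = 9159/390625000 m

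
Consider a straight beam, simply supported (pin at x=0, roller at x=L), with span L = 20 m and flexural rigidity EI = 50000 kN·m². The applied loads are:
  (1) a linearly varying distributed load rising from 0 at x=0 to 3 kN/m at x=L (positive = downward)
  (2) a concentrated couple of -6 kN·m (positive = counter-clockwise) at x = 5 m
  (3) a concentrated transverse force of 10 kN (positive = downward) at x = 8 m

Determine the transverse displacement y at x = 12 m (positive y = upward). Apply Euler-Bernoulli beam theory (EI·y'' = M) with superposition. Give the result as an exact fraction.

y(12) = -171979/1875000 m

Load 1 — triangular load w₀=3 kN/m (0→w₀ over full span):
  y_1 = -w₀x(7L⁴-10L²x²+3x⁴)/(360LEI) = -3·12·(7·20⁴-10·20²·12²+3·12⁴)/(360·20·50000) = -4736/78125 m
Load 2 — applied couple M₀=-6 kN·m at a=5 m (b=L-a=15):
  y_2 = (M₀x³/(6L)-M₀(x-a)²/2+C₁x)/EI  [x>a] with C₁=M₀(3b²-L²)/(6L)=-55/4 = ((-6)·12³/(6·20)-(-6)·(12-5)²/2+(-55/4)·12)/50000 = -261/125000 m
Load 3 — point force P=10 kN at a=8 m (b=L-a=12):
  y_3 = -Pa(L-x)(2Lx-a²-x²)/(6LEI)  [x>a] = -10·8·(20-12)·(2·20·12-8²-12²)/(6·20·50000) = -272/9375 m
Superposition: y = Σ y_i = -171979/1875000 m ≈ -0.091722 m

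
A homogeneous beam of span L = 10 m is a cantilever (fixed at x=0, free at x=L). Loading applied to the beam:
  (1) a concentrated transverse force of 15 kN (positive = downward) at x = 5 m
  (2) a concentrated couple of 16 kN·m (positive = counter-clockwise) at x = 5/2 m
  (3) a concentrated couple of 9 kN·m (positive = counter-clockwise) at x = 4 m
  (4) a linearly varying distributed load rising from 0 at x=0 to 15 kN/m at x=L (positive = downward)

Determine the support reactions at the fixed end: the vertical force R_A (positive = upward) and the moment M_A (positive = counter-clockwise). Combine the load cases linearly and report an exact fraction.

Load 1 — point force P=15 kN at a=5 m (b=L-a=5):
  R_A = P = 15 kN
  M_A = Pa = 15·5 = 75 kN·m
Load 2 — applied couple M₀=16 kN·m at a=5/2 m (b=L-a=15/2):
  R_A = 0 kN
  M_A = -M₀ = -16 kN·m
Load 3 — applied couple M₀=9 kN·m at a=4 m (b=L-a=6):
  R_A = 0 kN
  M_A = -M₀ = -9 kN·m
Load 4 — triangular load w₀=15 kN/m (0→w₀ over full span):
  R_A = w₀L/2 = 15·10/2 = 75 kN
  M_A = w₀L²/3 = 15·10²/3 = 500 kN·m
Superposition: R_A = 90 kN, M_A = 550 kN·m

R_A = 90 kN, M_A = 550 kN·m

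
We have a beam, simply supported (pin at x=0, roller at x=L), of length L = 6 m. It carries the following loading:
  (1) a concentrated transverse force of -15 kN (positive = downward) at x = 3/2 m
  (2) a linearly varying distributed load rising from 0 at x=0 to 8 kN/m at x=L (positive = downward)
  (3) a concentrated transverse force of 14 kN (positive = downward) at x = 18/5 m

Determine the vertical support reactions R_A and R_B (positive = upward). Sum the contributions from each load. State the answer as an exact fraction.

R_A = 47/20 kN, R_B = 413/20 kN

Load 1 — point force P=-15 kN at a=3/2 m (b=L-a=9/2):
  R_A = Pb/L = (-15)·(9/2)/6 = -45/4 kN
  R_B = Pa/L = (-15)·(3/2)/6 = -15/4 kN
Load 2 — triangular load w₀=8 kN/m (0→w₀ over full span):
  R_A = w₀L/6 = 8·6/6 = 8 kN
  R_B = w₀L/3 = 8·6/3 = 16 kN
Load 3 — point force P=14 kN at a=18/5 m (b=L-a=12/5):
  R_A = Pb/L = 14·(12/5)/6 = 28/5 kN
  R_B = Pa/L = 14·(18/5)/6 = 42/5 kN
Superposition: R_A = 47/20 kN, R_B = 413/20 kN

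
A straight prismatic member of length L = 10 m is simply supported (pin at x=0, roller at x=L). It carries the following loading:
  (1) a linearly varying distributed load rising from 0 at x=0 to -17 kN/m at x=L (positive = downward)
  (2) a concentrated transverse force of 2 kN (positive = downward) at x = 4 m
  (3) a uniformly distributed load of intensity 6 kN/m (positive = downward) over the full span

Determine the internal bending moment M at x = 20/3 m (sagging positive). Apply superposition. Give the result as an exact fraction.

M(20/3) = -2884/81 kN·m

Load 1 — triangular load w₀=-17 kN/m (0→w₀ over full span):
  M_1 = w₀Lx/6 - w₀x³/(6L) = (-17)·10·(20/3)/6 - (-17)·(20/3)³/(6·10) = -8500/81 kN·m
Load 2 — point force P=2 kN at a=4 m (b=L-a=6):
  M_2 = Pa(L-x)/L  [x>a] = 2·4·(10-(20/3))/10 = 8/3 kN·m
Load 3 — uniform load w=6 kN/m over full span:
  M_3 = wx(L-x)/2 = 6·(20/3)·(10-(20/3))/2 = 200/3 kN·m
Superposition: M = Σ M_i = -2884/81 kN·m ≈ -35.604938 kN·m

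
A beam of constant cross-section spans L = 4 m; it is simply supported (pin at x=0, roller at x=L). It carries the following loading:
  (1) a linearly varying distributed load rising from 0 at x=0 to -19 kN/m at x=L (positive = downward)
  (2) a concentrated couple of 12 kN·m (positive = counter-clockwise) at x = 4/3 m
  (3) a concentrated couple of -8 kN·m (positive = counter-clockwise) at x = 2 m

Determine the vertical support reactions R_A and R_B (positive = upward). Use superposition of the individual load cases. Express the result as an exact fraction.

Load 1 — triangular load w₀=-19 kN/m (0→w₀ over full span):
  R_A = w₀L/6 = (-19)·4/6 = -38/3 kN
  R_B = w₀L/3 = (-19)·4/3 = -76/3 kN
Load 2 — applied couple M₀=12 kN·m at a=4/3 m (b=L-a=8/3):
  R_A = M₀/L = 12/4 = 3 kN
  R_B = -M₀/L = -12/4 = -3 kN
Load 3 — applied couple M₀=-8 kN·m at a=2 m (b=L-a=2):
  R_A = M₀/L = (-8)/4 = -2 kN
  R_B = -M₀/L = -(-8)/4 = 2 kN
Superposition: R_A = -35/3 kN, R_B = -79/3 kN

R_A = -35/3 kN, R_B = -79/3 kN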